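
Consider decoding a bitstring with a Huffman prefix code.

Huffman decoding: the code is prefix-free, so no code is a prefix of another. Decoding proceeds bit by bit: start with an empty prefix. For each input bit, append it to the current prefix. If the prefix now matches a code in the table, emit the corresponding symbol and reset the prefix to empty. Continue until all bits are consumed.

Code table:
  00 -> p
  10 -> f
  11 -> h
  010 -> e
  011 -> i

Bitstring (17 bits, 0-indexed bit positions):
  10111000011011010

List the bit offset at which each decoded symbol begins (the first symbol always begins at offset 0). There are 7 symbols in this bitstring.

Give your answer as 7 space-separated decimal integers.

Answer: 0 2 4 6 8 11 14

Derivation:
Bit 0: prefix='1' (no match yet)
Bit 1: prefix='10' -> emit 'f', reset
Bit 2: prefix='1' (no match yet)
Bit 3: prefix='11' -> emit 'h', reset
Bit 4: prefix='1' (no match yet)
Bit 5: prefix='10' -> emit 'f', reset
Bit 6: prefix='0' (no match yet)
Bit 7: prefix='00' -> emit 'p', reset
Bit 8: prefix='0' (no match yet)
Bit 9: prefix='01' (no match yet)
Bit 10: prefix='011' -> emit 'i', reset
Bit 11: prefix='0' (no match yet)
Bit 12: prefix='01' (no match yet)
Bit 13: prefix='011' -> emit 'i', reset
Bit 14: prefix='0' (no match yet)
Bit 15: prefix='01' (no match yet)
Bit 16: prefix='010' -> emit 'e', reset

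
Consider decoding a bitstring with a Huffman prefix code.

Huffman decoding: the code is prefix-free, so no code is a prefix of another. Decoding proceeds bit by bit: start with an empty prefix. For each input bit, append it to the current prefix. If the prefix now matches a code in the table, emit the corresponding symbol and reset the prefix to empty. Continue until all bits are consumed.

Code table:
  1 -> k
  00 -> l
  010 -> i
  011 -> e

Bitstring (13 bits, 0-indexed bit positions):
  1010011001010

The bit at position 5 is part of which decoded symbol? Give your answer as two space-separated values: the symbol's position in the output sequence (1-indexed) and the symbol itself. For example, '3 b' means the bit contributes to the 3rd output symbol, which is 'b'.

Bit 0: prefix='1' -> emit 'k', reset
Bit 1: prefix='0' (no match yet)
Bit 2: prefix='01' (no match yet)
Bit 3: prefix='010' -> emit 'i', reset
Bit 4: prefix='0' (no match yet)
Bit 5: prefix='01' (no match yet)
Bit 6: prefix='011' -> emit 'e', reset
Bit 7: prefix='0' (no match yet)
Bit 8: prefix='00' -> emit 'l', reset
Bit 9: prefix='1' -> emit 'k', reset

Answer: 3 e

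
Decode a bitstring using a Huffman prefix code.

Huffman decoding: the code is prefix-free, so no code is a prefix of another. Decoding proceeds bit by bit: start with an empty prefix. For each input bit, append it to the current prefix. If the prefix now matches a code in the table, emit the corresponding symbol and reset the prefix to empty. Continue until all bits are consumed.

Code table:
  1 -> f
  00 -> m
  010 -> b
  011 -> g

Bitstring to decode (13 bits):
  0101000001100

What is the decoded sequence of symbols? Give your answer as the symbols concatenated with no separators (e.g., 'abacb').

Bit 0: prefix='0' (no match yet)
Bit 1: prefix='01' (no match yet)
Bit 2: prefix='010' -> emit 'b', reset
Bit 3: prefix='1' -> emit 'f', reset
Bit 4: prefix='0' (no match yet)
Bit 5: prefix='00' -> emit 'm', reset
Bit 6: prefix='0' (no match yet)
Bit 7: prefix='00' -> emit 'm', reset
Bit 8: prefix='0' (no match yet)
Bit 9: prefix='01' (no match yet)
Bit 10: prefix='011' -> emit 'g', reset
Bit 11: prefix='0' (no match yet)
Bit 12: prefix='00' -> emit 'm', reset

Answer: bfmmgm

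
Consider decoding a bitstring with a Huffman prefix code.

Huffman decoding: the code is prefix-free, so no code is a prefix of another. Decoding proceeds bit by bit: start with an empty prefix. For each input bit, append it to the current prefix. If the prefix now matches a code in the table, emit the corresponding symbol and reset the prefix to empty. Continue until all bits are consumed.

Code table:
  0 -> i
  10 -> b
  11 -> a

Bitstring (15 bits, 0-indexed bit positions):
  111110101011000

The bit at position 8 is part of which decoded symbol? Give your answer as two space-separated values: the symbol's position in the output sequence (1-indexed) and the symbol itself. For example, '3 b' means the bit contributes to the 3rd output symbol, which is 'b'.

Bit 0: prefix='1' (no match yet)
Bit 1: prefix='11' -> emit 'a', reset
Bit 2: prefix='1' (no match yet)
Bit 3: prefix='11' -> emit 'a', reset
Bit 4: prefix='1' (no match yet)
Bit 5: prefix='10' -> emit 'b', reset
Bit 6: prefix='1' (no match yet)
Bit 7: prefix='10' -> emit 'b', reset
Bit 8: prefix='1' (no match yet)
Bit 9: prefix='10' -> emit 'b', reset
Bit 10: prefix='1' (no match yet)
Bit 11: prefix='11' -> emit 'a', reset
Bit 12: prefix='0' -> emit 'i', reset

Answer: 5 b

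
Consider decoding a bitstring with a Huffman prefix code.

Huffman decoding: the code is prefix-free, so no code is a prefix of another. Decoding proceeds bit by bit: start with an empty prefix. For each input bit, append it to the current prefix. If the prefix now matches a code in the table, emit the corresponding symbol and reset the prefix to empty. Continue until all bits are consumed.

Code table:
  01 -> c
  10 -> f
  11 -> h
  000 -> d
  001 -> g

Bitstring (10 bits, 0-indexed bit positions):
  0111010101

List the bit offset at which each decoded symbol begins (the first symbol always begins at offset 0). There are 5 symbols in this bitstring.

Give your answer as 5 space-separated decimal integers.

Bit 0: prefix='0' (no match yet)
Bit 1: prefix='01' -> emit 'c', reset
Bit 2: prefix='1' (no match yet)
Bit 3: prefix='11' -> emit 'h', reset
Bit 4: prefix='0' (no match yet)
Bit 5: prefix='01' -> emit 'c', reset
Bit 6: prefix='0' (no match yet)
Bit 7: prefix='01' -> emit 'c', reset
Bit 8: prefix='0' (no match yet)
Bit 9: prefix='01' -> emit 'c', reset

Answer: 0 2 4 6 8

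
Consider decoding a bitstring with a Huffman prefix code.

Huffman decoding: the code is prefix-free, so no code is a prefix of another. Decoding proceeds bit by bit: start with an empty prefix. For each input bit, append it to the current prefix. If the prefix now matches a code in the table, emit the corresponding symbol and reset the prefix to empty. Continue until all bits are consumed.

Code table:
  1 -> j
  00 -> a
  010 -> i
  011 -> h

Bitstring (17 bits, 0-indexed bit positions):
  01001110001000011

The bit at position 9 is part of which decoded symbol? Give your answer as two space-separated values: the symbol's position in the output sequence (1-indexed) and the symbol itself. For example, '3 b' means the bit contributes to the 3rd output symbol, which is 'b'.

Bit 0: prefix='0' (no match yet)
Bit 1: prefix='01' (no match yet)
Bit 2: prefix='010' -> emit 'i', reset
Bit 3: prefix='0' (no match yet)
Bit 4: prefix='01' (no match yet)
Bit 5: prefix='011' -> emit 'h', reset
Bit 6: prefix='1' -> emit 'j', reset
Bit 7: prefix='0' (no match yet)
Bit 8: prefix='00' -> emit 'a', reset
Bit 9: prefix='0' (no match yet)
Bit 10: prefix='01' (no match yet)
Bit 11: prefix='010' -> emit 'i', reset
Bit 12: prefix='0' (no match yet)
Bit 13: prefix='00' -> emit 'a', reset

Answer: 5 i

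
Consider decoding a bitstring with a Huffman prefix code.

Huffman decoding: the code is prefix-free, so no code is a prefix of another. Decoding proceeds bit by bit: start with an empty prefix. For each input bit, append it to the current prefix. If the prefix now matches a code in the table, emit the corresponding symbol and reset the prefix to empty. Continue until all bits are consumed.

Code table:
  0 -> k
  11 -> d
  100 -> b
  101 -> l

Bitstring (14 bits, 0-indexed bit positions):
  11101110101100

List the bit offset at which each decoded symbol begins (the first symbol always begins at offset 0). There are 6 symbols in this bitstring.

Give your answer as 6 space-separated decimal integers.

Answer: 0 2 5 7 8 11

Derivation:
Bit 0: prefix='1' (no match yet)
Bit 1: prefix='11' -> emit 'd', reset
Bit 2: prefix='1' (no match yet)
Bit 3: prefix='10' (no match yet)
Bit 4: prefix='101' -> emit 'l', reset
Bit 5: prefix='1' (no match yet)
Bit 6: prefix='11' -> emit 'd', reset
Bit 7: prefix='0' -> emit 'k', reset
Bit 8: prefix='1' (no match yet)
Bit 9: prefix='10' (no match yet)
Bit 10: prefix='101' -> emit 'l', reset
Bit 11: prefix='1' (no match yet)
Bit 12: prefix='10' (no match yet)
Bit 13: prefix='100' -> emit 'b', reset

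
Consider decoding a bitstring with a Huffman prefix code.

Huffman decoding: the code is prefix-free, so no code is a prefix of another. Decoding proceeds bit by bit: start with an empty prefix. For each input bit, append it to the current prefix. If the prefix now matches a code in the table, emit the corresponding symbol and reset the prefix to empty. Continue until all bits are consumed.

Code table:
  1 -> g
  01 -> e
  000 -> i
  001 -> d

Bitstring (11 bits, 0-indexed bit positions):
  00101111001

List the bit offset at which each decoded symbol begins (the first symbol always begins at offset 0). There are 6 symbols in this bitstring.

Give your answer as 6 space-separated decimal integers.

Answer: 0 3 5 6 7 8

Derivation:
Bit 0: prefix='0' (no match yet)
Bit 1: prefix='00' (no match yet)
Bit 2: prefix='001' -> emit 'd', reset
Bit 3: prefix='0' (no match yet)
Bit 4: prefix='01' -> emit 'e', reset
Bit 5: prefix='1' -> emit 'g', reset
Bit 6: prefix='1' -> emit 'g', reset
Bit 7: prefix='1' -> emit 'g', reset
Bit 8: prefix='0' (no match yet)
Bit 9: prefix='00' (no match yet)
Bit 10: prefix='001' -> emit 'd', reset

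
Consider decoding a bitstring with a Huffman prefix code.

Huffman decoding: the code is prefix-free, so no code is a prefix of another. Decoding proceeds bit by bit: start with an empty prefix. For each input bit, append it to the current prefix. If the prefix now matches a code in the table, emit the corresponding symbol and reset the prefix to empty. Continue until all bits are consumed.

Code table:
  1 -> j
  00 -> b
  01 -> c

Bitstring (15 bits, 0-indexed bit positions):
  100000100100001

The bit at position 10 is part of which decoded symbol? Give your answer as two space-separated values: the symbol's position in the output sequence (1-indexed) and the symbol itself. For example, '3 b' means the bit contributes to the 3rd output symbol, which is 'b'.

Bit 0: prefix='1' -> emit 'j', reset
Bit 1: prefix='0' (no match yet)
Bit 2: prefix='00' -> emit 'b', reset
Bit 3: prefix='0' (no match yet)
Bit 4: prefix='00' -> emit 'b', reset
Bit 5: prefix='0' (no match yet)
Bit 6: prefix='01' -> emit 'c', reset
Bit 7: prefix='0' (no match yet)
Bit 8: prefix='00' -> emit 'b', reset
Bit 9: prefix='1' -> emit 'j', reset
Bit 10: prefix='0' (no match yet)
Bit 11: prefix='00' -> emit 'b', reset
Bit 12: prefix='0' (no match yet)
Bit 13: prefix='00' -> emit 'b', reset
Bit 14: prefix='1' -> emit 'j', reset

Answer: 7 b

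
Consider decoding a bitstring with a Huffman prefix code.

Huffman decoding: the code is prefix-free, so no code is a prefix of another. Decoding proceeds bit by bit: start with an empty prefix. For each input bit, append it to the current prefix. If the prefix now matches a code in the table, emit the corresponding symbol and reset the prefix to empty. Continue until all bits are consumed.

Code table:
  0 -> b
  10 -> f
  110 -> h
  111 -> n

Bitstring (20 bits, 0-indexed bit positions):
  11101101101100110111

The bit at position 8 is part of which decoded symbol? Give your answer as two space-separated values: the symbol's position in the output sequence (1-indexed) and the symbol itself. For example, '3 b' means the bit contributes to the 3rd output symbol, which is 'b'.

Bit 0: prefix='1' (no match yet)
Bit 1: prefix='11' (no match yet)
Bit 2: prefix='111' -> emit 'n', reset
Bit 3: prefix='0' -> emit 'b', reset
Bit 4: prefix='1' (no match yet)
Bit 5: prefix='11' (no match yet)
Bit 6: prefix='110' -> emit 'h', reset
Bit 7: prefix='1' (no match yet)
Bit 8: prefix='11' (no match yet)
Bit 9: prefix='110' -> emit 'h', reset
Bit 10: prefix='1' (no match yet)
Bit 11: prefix='11' (no match yet)
Bit 12: prefix='110' -> emit 'h', reset

Answer: 4 h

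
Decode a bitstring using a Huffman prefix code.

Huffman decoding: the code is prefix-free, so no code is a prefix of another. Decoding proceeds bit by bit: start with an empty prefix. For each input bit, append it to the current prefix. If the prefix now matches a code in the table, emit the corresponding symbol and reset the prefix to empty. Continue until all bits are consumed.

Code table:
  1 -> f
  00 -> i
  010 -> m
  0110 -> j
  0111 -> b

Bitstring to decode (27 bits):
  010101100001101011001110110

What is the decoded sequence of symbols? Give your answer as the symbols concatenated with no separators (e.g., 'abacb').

Answer: mfjijfjbj

Derivation:
Bit 0: prefix='0' (no match yet)
Bit 1: prefix='01' (no match yet)
Bit 2: prefix='010' -> emit 'm', reset
Bit 3: prefix='1' -> emit 'f', reset
Bit 4: prefix='0' (no match yet)
Bit 5: prefix='01' (no match yet)
Bit 6: prefix='011' (no match yet)
Bit 7: prefix='0110' -> emit 'j', reset
Bit 8: prefix='0' (no match yet)
Bit 9: prefix='00' -> emit 'i', reset
Bit 10: prefix='0' (no match yet)
Bit 11: prefix='01' (no match yet)
Bit 12: prefix='011' (no match yet)
Bit 13: prefix='0110' -> emit 'j', reset
Bit 14: prefix='1' -> emit 'f', reset
Bit 15: prefix='0' (no match yet)
Bit 16: prefix='01' (no match yet)
Bit 17: prefix='011' (no match yet)
Bit 18: prefix='0110' -> emit 'j', reset
Bit 19: prefix='0' (no match yet)
Bit 20: prefix='01' (no match yet)
Bit 21: prefix='011' (no match yet)
Bit 22: prefix='0111' -> emit 'b', reset
Bit 23: prefix='0' (no match yet)
Bit 24: prefix='01' (no match yet)
Bit 25: prefix='011' (no match yet)
Bit 26: prefix='0110' -> emit 'j', reset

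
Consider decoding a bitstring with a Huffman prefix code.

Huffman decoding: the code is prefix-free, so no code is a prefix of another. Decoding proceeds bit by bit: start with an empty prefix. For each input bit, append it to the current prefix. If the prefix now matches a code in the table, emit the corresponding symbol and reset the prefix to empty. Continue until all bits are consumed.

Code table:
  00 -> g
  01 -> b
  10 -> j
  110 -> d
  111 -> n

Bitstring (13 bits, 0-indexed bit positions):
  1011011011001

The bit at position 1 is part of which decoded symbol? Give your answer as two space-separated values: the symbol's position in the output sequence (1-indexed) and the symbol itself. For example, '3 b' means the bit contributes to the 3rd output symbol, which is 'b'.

Bit 0: prefix='1' (no match yet)
Bit 1: prefix='10' -> emit 'j', reset
Bit 2: prefix='1' (no match yet)
Bit 3: prefix='11' (no match yet)
Bit 4: prefix='110' -> emit 'd', reset
Bit 5: prefix='1' (no match yet)

Answer: 1 j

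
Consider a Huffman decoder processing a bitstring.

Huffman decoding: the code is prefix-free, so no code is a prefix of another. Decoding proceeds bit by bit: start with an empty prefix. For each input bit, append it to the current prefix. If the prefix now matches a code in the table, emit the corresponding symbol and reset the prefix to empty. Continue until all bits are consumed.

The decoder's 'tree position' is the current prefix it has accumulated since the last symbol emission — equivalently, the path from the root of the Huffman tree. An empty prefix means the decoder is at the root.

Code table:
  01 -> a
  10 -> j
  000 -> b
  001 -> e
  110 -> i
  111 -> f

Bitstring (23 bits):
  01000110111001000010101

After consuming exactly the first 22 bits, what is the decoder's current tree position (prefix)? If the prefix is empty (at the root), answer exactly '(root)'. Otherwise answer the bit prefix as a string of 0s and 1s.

Answer: 0

Derivation:
Bit 0: prefix='0' (no match yet)
Bit 1: prefix='01' -> emit 'a', reset
Bit 2: prefix='0' (no match yet)
Bit 3: prefix='00' (no match yet)
Bit 4: prefix='000' -> emit 'b', reset
Bit 5: prefix='1' (no match yet)
Bit 6: prefix='11' (no match yet)
Bit 7: prefix='110' -> emit 'i', reset
Bit 8: prefix='1' (no match yet)
Bit 9: prefix='11' (no match yet)
Bit 10: prefix='111' -> emit 'f', reset
Bit 11: prefix='0' (no match yet)
Bit 12: prefix='00' (no match yet)
Bit 13: prefix='001' -> emit 'e', reset
Bit 14: prefix='0' (no match yet)
Bit 15: prefix='00' (no match yet)
Bit 16: prefix='000' -> emit 'b', reset
Bit 17: prefix='0' (no match yet)
Bit 18: prefix='01' -> emit 'a', reset
Bit 19: prefix='0' (no match yet)
Bit 20: prefix='01' -> emit 'a', reset
Bit 21: prefix='0' (no match yet)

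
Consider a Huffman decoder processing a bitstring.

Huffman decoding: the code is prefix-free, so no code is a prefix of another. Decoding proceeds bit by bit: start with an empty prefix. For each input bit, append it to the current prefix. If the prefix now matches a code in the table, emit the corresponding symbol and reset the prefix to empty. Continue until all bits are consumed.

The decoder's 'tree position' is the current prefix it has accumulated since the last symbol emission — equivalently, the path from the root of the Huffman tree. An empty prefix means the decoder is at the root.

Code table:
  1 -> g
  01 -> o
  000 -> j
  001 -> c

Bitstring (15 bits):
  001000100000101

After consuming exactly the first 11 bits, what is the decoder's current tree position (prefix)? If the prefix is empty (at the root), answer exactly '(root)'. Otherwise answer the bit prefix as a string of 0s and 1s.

Bit 0: prefix='0' (no match yet)
Bit 1: prefix='00' (no match yet)
Bit 2: prefix='001' -> emit 'c', reset
Bit 3: prefix='0' (no match yet)
Bit 4: prefix='00' (no match yet)
Bit 5: prefix='000' -> emit 'j', reset
Bit 6: prefix='1' -> emit 'g', reset
Bit 7: prefix='0' (no match yet)
Bit 8: prefix='00' (no match yet)
Bit 9: prefix='000' -> emit 'j', reset
Bit 10: prefix='0' (no match yet)

Answer: 0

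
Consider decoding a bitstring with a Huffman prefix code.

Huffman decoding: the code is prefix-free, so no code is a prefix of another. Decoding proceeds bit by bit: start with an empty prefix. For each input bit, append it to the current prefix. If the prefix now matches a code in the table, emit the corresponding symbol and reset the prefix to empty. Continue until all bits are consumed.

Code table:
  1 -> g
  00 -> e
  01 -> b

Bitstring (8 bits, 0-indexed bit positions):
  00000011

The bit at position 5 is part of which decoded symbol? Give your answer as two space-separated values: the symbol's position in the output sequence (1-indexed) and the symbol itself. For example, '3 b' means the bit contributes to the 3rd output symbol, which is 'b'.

Bit 0: prefix='0' (no match yet)
Bit 1: prefix='00' -> emit 'e', reset
Bit 2: prefix='0' (no match yet)
Bit 3: prefix='00' -> emit 'e', reset
Bit 4: prefix='0' (no match yet)
Bit 5: prefix='00' -> emit 'e', reset
Bit 6: prefix='1' -> emit 'g', reset
Bit 7: prefix='1' -> emit 'g', reset

Answer: 3 e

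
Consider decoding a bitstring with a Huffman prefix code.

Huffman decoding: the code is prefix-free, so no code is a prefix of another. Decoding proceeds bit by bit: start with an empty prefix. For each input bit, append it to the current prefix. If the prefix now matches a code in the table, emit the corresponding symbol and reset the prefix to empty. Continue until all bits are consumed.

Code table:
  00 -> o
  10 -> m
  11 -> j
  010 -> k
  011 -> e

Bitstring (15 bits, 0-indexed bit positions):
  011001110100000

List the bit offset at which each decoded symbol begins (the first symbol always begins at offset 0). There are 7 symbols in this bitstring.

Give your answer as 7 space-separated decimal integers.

Answer: 0 3 5 7 9 11 13

Derivation:
Bit 0: prefix='0' (no match yet)
Bit 1: prefix='01' (no match yet)
Bit 2: prefix='011' -> emit 'e', reset
Bit 3: prefix='0' (no match yet)
Bit 4: prefix='00' -> emit 'o', reset
Bit 5: prefix='1' (no match yet)
Bit 6: prefix='11' -> emit 'j', reset
Bit 7: prefix='1' (no match yet)
Bit 8: prefix='10' -> emit 'm', reset
Bit 9: prefix='1' (no match yet)
Bit 10: prefix='10' -> emit 'm', reset
Bit 11: prefix='0' (no match yet)
Bit 12: prefix='00' -> emit 'o', reset
Bit 13: prefix='0' (no match yet)
Bit 14: prefix='00' -> emit 'o', reset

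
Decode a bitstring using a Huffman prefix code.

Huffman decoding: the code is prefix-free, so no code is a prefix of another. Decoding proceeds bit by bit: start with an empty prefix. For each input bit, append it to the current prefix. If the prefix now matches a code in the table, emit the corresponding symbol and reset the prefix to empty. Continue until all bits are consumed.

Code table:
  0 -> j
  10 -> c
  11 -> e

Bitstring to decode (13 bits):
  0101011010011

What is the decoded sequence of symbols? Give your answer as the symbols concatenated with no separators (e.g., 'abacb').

Answer: jccejcje

Derivation:
Bit 0: prefix='0' -> emit 'j', reset
Bit 1: prefix='1' (no match yet)
Bit 2: prefix='10' -> emit 'c', reset
Bit 3: prefix='1' (no match yet)
Bit 4: prefix='10' -> emit 'c', reset
Bit 5: prefix='1' (no match yet)
Bit 6: prefix='11' -> emit 'e', reset
Bit 7: prefix='0' -> emit 'j', reset
Bit 8: prefix='1' (no match yet)
Bit 9: prefix='10' -> emit 'c', reset
Bit 10: prefix='0' -> emit 'j', reset
Bit 11: prefix='1' (no match yet)
Bit 12: prefix='11' -> emit 'e', reset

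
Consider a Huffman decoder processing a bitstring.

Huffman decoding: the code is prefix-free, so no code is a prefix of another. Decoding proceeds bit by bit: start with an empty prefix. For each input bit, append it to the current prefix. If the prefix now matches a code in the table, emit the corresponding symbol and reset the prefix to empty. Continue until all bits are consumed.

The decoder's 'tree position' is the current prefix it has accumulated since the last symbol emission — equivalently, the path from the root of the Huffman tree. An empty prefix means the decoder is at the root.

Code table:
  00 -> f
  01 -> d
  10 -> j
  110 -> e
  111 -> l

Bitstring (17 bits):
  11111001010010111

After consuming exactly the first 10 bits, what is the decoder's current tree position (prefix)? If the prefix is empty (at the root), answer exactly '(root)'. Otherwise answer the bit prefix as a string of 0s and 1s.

Answer: (root)

Derivation:
Bit 0: prefix='1' (no match yet)
Bit 1: prefix='11' (no match yet)
Bit 2: prefix='111' -> emit 'l', reset
Bit 3: prefix='1' (no match yet)
Bit 4: prefix='11' (no match yet)
Bit 5: prefix='110' -> emit 'e', reset
Bit 6: prefix='0' (no match yet)
Bit 7: prefix='01' -> emit 'd', reset
Bit 8: prefix='0' (no match yet)
Bit 9: prefix='01' -> emit 'd', reset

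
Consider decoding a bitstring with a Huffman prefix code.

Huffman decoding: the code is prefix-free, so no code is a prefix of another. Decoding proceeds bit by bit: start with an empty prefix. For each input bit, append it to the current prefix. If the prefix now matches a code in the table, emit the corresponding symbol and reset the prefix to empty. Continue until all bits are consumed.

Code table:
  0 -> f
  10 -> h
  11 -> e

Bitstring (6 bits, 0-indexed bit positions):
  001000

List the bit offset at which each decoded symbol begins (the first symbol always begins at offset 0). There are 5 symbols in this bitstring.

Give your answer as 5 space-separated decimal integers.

Answer: 0 1 2 4 5

Derivation:
Bit 0: prefix='0' -> emit 'f', reset
Bit 1: prefix='0' -> emit 'f', reset
Bit 2: prefix='1' (no match yet)
Bit 3: prefix='10' -> emit 'h', reset
Bit 4: prefix='0' -> emit 'f', reset
Bit 5: prefix='0' -> emit 'f', reset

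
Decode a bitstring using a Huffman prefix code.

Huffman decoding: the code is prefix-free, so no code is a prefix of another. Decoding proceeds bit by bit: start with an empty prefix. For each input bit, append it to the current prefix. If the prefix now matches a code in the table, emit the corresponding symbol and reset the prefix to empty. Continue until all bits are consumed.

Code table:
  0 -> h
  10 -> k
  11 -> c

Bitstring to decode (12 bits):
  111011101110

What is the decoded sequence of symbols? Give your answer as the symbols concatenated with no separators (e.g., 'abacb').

Answer: ckckck

Derivation:
Bit 0: prefix='1' (no match yet)
Bit 1: prefix='11' -> emit 'c', reset
Bit 2: prefix='1' (no match yet)
Bit 3: prefix='10' -> emit 'k', reset
Bit 4: prefix='1' (no match yet)
Bit 5: prefix='11' -> emit 'c', reset
Bit 6: prefix='1' (no match yet)
Bit 7: prefix='10' -> emit 'k', reset
Bit 8: prefix='1' (no match yet)
Bit 9: prefix='11' -> emit 'c', reset
Bit 10: prefix='1' (no match yet)
Bit 11: prefix='10' -> emit 'k', reset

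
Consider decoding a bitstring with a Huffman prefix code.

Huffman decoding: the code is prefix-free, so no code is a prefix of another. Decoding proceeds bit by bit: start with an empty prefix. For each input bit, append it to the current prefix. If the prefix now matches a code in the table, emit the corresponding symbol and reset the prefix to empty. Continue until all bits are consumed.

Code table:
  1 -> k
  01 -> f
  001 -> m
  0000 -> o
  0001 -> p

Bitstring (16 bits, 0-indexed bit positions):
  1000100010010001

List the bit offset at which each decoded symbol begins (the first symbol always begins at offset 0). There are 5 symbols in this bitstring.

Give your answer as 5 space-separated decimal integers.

Answer: 0 1 5 9 12

Derivation:
Bit 0: prefix='1' -> emit 'k', reset
Bit 1: prefix='0' (no match yet)
Bit 2: prefix='00' (no match yet)
Bit 3: prefix='000' (no match yet)
Bit 4: prefix='0001' -> emit 'p', reset
Bit 5: prefix='0' (no match yet)
Bit 6: prefix='00' (no match yet)
Bit 7: prefix='000' (no match yet)
Bit 8: prefix='0001' -> emit 'p', reset
Bit 9: prefix='0' (no match yet)
Bit 10: prefix='00' (no match yet)
Bit 11: prefix='001' -> emit 'm', reset
Bit 12: prefix='0' (no match yet)
Bit 13: prefix='00' (no match yet)
Bit 14: prefix='000' (no match yet)
Bit 15: prefix='0001' -> emit 'p', reset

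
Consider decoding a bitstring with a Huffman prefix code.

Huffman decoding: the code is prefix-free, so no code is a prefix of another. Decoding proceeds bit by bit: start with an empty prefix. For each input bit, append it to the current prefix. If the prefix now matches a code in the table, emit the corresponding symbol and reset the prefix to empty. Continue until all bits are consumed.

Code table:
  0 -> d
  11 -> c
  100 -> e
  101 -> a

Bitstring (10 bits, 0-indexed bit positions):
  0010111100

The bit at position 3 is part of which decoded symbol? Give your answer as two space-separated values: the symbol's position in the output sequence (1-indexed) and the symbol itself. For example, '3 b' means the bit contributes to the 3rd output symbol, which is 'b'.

Bit 0: prefix='0' -> emit 'd', reset
Bit 1: prefix='0' -> emit 'd', reset
Bit 2: prefix='1' (no match yet)
Bit 3: prefix='10' (no match yet)
Bit 4: prefix='101' -> emit 'a', reset
Bit 5: prefix='1' (no match yet)
Bit 6: prefix='11' -> emit 'c', reset
Bit 7: prefix='1' (no match yet)

Answer: 3 a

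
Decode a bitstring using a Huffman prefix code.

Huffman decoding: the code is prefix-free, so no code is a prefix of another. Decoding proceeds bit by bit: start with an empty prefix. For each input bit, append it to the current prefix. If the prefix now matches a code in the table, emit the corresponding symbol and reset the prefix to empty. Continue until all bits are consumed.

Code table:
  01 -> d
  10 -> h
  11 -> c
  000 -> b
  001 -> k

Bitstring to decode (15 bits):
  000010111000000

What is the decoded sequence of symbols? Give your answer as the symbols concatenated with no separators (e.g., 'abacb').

Answer: bddcbb

Derivation:
Bit 0: prefix='0' (no match yet)
Bit 1: prefix='00' (no match yet)
Bit 2: prefix='000' -> emit 'b', reset
Bit 3: prefix='0' (no match yet)
Bit 4: prefix='01' -> emit 'd', reset
Bit 5: prefix='0' (no match yet)
Bit 6: prefix='01' -> emit 'd', reset
Bit 7: prefix='1' (no match yet)
Bit 8: prefix='11' -> emit 'c', reset
Bit 9: prefix='0' (no match yet)
Bit 10: prefix='00' (no match yet)
Bit 11: prefix='000' -> emit 'b', reset
Bit 12: prefix='0' (no match yet)
Bit 13: prefix='00' (no match yet)
Bit 14: prefix='000' -> emit 'b', reset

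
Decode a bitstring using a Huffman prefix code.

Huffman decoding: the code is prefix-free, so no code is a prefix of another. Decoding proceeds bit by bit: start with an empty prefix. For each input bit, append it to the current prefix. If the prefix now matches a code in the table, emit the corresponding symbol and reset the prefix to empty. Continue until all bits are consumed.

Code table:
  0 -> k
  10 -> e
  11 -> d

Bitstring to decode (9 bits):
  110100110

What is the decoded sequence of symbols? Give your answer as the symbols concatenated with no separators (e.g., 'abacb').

Bit 0: prefix='1' (no match yet)
Bit 1: prefix='11' -> emit 'd', reset
Bit 2: prefix='0' -> emit 'k', reset
Bit 3: prefix='1' (no match yet)
Bit 4: prefix='10' -> emit 'e', reset
Bit 5: prefix='0' -> emit 'k', reset
Bit 6: prefix='1' (no match yet)
Bit 7: prefix='11' -> emit 'd', reset
Bit 8: prefix='0' -> emit 'k', reset

Answer: dkekdk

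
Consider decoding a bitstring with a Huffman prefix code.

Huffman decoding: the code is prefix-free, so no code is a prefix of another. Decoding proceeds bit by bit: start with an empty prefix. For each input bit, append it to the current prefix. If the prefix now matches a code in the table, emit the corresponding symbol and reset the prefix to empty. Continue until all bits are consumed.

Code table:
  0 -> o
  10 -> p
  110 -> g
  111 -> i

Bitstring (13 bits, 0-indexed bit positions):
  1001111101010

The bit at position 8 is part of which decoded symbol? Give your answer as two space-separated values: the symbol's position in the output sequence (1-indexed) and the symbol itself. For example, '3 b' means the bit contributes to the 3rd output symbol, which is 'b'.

Answer: 4 g

Derivation:
Bit 0: prefix='1' (no match yet)
Bit 1: prefix='10' -> emit 'p', reset
Bit 2: prefix='0' -> emit 'o', reset
Bit 3: prefix='1' (no match yet)
Bit 4: prefix='11' (no match yet)
Bit 5: prefix='111' -> emit 'i', reset
Bit 6: prefix='1' (no match yet)
Bit 7: prefix='11' (no match yet)
Bit 8: prefix='110' -> emit 'g', reset
Bit 9: prefix='1' (no match yet)
Bit 10: prefix='10' -> emit 'p', reset
Bit 11: prefix='1' (no match yet)
Bit 12: prefix='10' -> emit 'p', reset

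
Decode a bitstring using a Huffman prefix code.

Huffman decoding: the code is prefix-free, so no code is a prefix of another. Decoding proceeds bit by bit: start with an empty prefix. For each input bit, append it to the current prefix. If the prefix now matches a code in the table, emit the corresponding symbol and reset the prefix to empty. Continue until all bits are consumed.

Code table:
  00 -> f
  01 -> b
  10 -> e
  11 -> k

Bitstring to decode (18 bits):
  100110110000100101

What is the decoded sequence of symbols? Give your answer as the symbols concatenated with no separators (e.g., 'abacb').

Bit 0: prefix='1' (no match yet)
Bit 1: prefix='10' -> emit 'e', reset
Bit 2: prefix='0' (no match yet)
Bit 3: prefix='01' -> emit 'b', reset
Bit 4: prefix='1' (no match yet)
Bit 5: prefix='10' -> emit 'e', reset
Bit 6: prefix='1' (no match yet)
Bit 7: prefix='11' -> emit 'k', reset
Bit 8: prefix='0' (no match yet)
Bit 9: prefix='00' -> emit 'f', reset
Bit 10: prefix='0' (no match yet)
Bit 11: prefix='00' -> emit 'f', reset
Bit 12: prefix='1' (no match yet)
Bit 13: prefix='10' -> emit 'e', reset
Bit 14: prefix='0' (no match yet)
Bit 15: prefix='01' -> emit 'b', reset
Bit 16: prefix='0' (no match yet)
Bit 17: prefix='01' -> emit 'b', reset

Answer: ebekffebb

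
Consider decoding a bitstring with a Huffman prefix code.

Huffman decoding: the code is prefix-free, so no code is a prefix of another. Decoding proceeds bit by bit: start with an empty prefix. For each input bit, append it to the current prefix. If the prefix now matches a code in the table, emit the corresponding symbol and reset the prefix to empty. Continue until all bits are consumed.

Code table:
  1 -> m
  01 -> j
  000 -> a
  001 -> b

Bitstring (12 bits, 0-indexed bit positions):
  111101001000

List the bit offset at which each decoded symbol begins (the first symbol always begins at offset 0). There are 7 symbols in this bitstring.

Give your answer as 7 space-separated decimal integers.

Bit 0: prefix='1' -> emit 'm', reset
Bit 1: prefix='1' -> emit 'm', reset
Bit 2: prefix='1' -> emit 'm', reset
Bit 3: prefix='1' -> emit 'm', reset
Bit 4: prefix='0' (no match yet)
Bit 5: prefix='01' -> emit 'j', reset
Bit 6: prefix='0' (no match yet)
Bit 7: prefix='00' (no match yet)
Bit 8: prefix='001' -> emit 'b', reset
Bit 9: prefix='0' (no match yet)
Bit 10: prefix='00' (no match yet)
Bit 11: prefix='000' -> emit 'a', reset

Answer: 0 1 2 3 4 6 9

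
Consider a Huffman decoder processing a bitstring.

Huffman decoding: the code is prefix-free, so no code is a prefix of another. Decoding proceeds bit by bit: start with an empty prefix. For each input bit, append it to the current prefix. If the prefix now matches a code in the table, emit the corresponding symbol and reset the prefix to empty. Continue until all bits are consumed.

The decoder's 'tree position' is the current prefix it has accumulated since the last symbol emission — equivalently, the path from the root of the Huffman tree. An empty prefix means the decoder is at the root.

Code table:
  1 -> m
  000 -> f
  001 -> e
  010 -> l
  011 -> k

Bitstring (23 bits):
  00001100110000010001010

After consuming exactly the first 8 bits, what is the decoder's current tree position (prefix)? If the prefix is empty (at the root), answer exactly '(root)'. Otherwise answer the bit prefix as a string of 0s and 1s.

Answer: 00

Derivation:
Bit 0: prefix='0' (no match yet)
Bit 1: prefix='00' (no match yet)
Bit 2: prefix='000' -> emit 'f', reset
Bit 3: prefix='0' (no match yet)
Bit 4: prefix='01' (no match yet)
Bit 5: prefix='011' -> emit 'k', reset
Bit 6: prefix='0' (no match yet)
Bit 7: prefix='00' (no match yet)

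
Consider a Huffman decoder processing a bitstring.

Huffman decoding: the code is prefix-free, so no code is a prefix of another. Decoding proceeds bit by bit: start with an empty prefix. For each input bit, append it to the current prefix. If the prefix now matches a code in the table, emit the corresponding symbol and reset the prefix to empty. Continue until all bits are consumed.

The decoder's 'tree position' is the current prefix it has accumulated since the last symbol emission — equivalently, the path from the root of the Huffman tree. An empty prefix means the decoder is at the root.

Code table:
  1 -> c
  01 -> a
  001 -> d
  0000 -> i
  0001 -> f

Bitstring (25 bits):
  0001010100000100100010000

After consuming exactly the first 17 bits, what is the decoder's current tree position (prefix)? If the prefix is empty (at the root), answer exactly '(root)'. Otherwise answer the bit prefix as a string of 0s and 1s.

Answer: (root)

Derivation:
Bit 0: prefix='0' (no match yet)
Bit 1: prefix='00' (no match yet)
Bit 2: prefix='000' (no match yet)
Bit 3: prefix='0001' -> emit 'f', reset
Bit 4: prefix='0' (no match yet)
Bit 5: prefix='01' -> emit 'a', reset
Bit 6: prefix='0' (no match yet)
Bit 7: prefix='01' -> emit 'a', reset
Bit 8: prefix='0' (no match yet)
Bit 9: prefix='00' (no match yet)
Bit 10: prefix='000' (no match yet)
Bit 11: prefix='0000' -> emit 'i', reset
Bit 12: prefix='0' (no match yet)
Bit 13: prefix='01' -> emit 'a', reset
Bit 14: prefix='0' (no match yet)
Bit 15: prefix='00' (no match yet)
Bit 16: prefix='001' -> emit 'd', reset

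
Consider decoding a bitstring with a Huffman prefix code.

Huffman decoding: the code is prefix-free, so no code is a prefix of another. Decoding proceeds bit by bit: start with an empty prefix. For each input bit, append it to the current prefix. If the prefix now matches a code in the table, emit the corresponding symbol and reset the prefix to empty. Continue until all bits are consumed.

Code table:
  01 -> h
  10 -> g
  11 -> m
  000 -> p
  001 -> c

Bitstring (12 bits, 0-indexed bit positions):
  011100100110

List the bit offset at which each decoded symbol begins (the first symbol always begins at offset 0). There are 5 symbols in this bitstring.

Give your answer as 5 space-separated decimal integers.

Answer: 0 2 4 7 10

Derivation:
Bit 0: prefix='0' (no match yet)
Bit 1: prefix='01' -> emit 'h', reset
Bit 2: prefix='1' (no match yet)
Bit 3: prefix='11' -> emit 'm', reset
Bit 4: prefix='0' (no match yet)
Bit 5: prefix='00' (no match yet)
Bit 6: prefix='001' -> emit 'c', reset
Bit 7: prefix='0' (no match yet)
Bit 8: prefix='00' (no match yet)
Bit 9: prefix='001' -> emit 'c', reset
Bit 10: prefix='1' (no match yet)
Bit 11: prefix='10' -> emit 'g', reset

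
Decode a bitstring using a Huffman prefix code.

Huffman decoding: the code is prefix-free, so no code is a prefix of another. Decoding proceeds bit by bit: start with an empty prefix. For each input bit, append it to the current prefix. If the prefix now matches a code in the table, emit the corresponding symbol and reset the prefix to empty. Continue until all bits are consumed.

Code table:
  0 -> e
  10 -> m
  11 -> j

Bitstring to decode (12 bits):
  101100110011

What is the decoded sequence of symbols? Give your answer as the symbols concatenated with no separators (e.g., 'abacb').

Answer: mjeejeej

Derivation:
Bit 0: prefix='1' (no match yet)
Bit 1: prefix='10' -> emit 'm', reset
Bit 2: prefix='1' (no match yet)
Bit 3: prefix='11' -> emit 'j', reset
Bit 4: prefix='0' -> emit 'e', reset
Bit 5: prefix='0' -> emit 'e', reset
Bit 6: prefix='1' (no match yet)
Bit 7: prefix='11' -> emit 'j', reset
Bit 8: prefix='0' -> emit 'e', reset
Bit 9: prefix='0' -> emit 'e', reset
Bit 10: prefix='1' (no match yet)
Bit 11: prefix='11' -> emit 'j', reset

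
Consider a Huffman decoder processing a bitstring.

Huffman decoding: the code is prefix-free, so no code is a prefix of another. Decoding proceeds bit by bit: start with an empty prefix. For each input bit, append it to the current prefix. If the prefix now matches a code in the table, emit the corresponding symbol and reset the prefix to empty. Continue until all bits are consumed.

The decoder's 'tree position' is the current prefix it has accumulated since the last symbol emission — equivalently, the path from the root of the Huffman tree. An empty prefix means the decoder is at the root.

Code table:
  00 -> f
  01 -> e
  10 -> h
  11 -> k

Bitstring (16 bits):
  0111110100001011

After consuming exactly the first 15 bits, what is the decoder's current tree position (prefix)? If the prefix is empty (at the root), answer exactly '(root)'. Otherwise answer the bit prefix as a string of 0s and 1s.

Bit 0: prefix='0' (no match yet)
Bit 1: prefix='01' -> emit 'e', reset
Bit 2: prefix='1' (no match yet)
Bit 3: prefix='11' -> emit 'k', reset
Bit 4: prefix='1' (no match yet)
Bit 5: prefix='11' -> emit 'k', reset
Bit 6: prefix='0' (no match yet)
Bit 7: prefix='01' -> emit 'e', reset
Bit 8: prefix='0' (no match yet)
Bit 9: prefix='00' -> emit 'f', reset
Bit 10: prefix='0' (no match yet)
Bit 11: prefix='00' -> emit 'f', reset
Bit 12: prefix='1' (no match yet)
Bit 13: prefix='10' -> emit 'h', reset
Bit 14: prefix='1' (no match yet)

Answer: 1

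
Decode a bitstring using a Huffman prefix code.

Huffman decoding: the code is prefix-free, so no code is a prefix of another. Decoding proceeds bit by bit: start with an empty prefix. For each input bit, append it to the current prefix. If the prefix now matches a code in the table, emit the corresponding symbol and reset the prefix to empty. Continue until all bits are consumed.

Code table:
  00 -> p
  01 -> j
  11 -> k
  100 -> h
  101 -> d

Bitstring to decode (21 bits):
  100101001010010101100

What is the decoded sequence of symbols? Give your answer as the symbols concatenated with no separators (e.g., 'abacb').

Answer: hdpdpdjh

Derivation:
Bit 0: prefix='1' (no match yet)
Bit 1: prefix='10' (no match yet)
Bit 2: prefix='100' -> emit 'h', reset
Bit 3: prefix='1' (no match yet)
Bit 4: prefix='10' (no match yet)
Bit 5: prefix='101' -> emit 'd', reset
Bit 6: prefix='0' (no match yet)
Bit 7: prefix='00' -> emit 'p', reset
Bit 8: prefix='1' (no match yet)
Bit 9: prefix='10' (no match yet)
Bit 10: prefix='101' -> emit 'd', reset
Bit 11: prefix='0' (no match yet)
Bit 12: prefix='00' -> emit 'p', reset
Bit 13: prefix='1' (no match yet)
Bit 14: prefix='10' (no match yet)
Bit 15: prefix='101' -> emit 'd', reset
Bit 16: prefix='0' (no match yet)
Bit 17: prefix='01' -> emit 'j', reset
Bit 18: prefix='1' (no match yet)
Bit 19: prefix='10' (no match yet)
Bit 20: prefix='100' -> emit 'h', reset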